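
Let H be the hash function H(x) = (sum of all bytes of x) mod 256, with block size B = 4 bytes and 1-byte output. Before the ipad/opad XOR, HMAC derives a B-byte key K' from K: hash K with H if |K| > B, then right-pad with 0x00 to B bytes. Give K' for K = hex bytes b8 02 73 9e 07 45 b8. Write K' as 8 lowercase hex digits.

cf000000

|K| = 7 > B = 4, so first hash the key.
H(K): sum = 184+2+115+158+7+69+184 = 719; mod 256 = 207 → cf.
Zero-pad H(K) = cf to 4 bytes: K' = cf 00 00 00.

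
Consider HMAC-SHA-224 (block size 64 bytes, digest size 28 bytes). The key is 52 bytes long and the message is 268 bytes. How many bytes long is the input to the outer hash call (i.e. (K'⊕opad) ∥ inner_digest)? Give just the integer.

92

Key is 52 ≤ 64 bytes, zero-padded: |K'| = 64.
Outer input = (K'⊕opad) ∥ H(inner) → 64 + 28 = 92 bytes.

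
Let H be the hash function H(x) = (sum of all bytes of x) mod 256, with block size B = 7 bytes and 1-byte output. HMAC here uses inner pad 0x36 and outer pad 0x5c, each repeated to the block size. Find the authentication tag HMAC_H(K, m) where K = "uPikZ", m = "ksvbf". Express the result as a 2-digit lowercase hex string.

Key "uPikZ" = 75 50 69 6b 5a is 5 bytes ≤ B = 7; zero-pad to 7 bytes: K' = 75 50 69 6b 5a 00 00.
K' ⊕ ipad = 43 66 5f 5d 6c 36 36.  K' ⊕ opad = 29 0c 35 37 06 5c 5c.
Inner input = (K'⊕ipad) ∥ m = 43 66 5f 5d 6c 36 36 ∥ 6b 73 76 62 66.
Inner hash: sum = 67+102+95+93+108+54+54+107+115+118+98+102 = 1113; mod 256 = 89 → 59.
Outer input = (K'⊕opad) ∥ inner = 29 0c 35 37 06 5c 5c ∥ 59.
Outer hash (tag): sum = 41+12+53+55+6+92+92+89 = 440; mod 256 = 184 → b8.

b8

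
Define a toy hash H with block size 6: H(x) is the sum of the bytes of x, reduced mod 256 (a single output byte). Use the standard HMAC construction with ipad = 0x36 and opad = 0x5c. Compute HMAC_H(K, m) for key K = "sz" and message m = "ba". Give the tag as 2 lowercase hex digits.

f1

Key "sz" = 73 7a is 2 bytes ≤ B = 6; zero-pad to 6 bytes: K' = 73 7a 00 00 00 00.
K' ⊕ ipad = 45 4c 36 36 36 36.  K' ⊕ opad = 2f 26 5c 5c 5c 5c.
Inner input = (K'⊕ipad) ∥ m = 45 4c 36 36 36 36 ∥ 62 61.
Inner hash: sum = 69+76+54+54+54+54+98+97 = 556; mod 256 = 44 → 2c.
Outer input = (K'⊕opad) ∥ inner = 2f 26 5c 5c 5c 5c ∥ 2c.
Outer hash (tag): sum = 47+38+92+92+92+92+44 = 497; mod 256 = 241 → f1.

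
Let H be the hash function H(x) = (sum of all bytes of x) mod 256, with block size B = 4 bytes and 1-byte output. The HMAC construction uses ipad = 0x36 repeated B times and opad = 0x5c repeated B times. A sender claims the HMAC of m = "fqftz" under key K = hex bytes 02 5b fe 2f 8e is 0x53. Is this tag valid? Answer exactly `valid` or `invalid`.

valid

Key hex bytes 02 5b fe 2f 8e is 5 bytes > B = 4, so hash it first: H(key) = 18, then zero-pad to 4 bytes: K' = 18 00 00 00.
K' ⊕ ipad = 2e 36 36 36; K' ⊕ opad = 44 5c 5c 5c.
Inner hash: sum = 46+54+54+54+102+113+102+116+122 = 763; mod 256 = 251 → fb.
Outer hash (recomputed tag): sum = 68+92+92+92+251 = 595; mod 256 = 83 → 53.
Recomputed tag = 53; claimed = 53 → match.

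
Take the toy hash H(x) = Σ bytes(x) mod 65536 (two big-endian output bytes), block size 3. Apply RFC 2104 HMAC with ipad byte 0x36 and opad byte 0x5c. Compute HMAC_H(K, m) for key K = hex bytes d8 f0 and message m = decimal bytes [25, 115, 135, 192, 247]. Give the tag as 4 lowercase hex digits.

Key hex bytes d8 f0 is 2 bytes ≤ B = 3; zero-pad to 3 bytes: K' = d8 f0 00.
K' ⊕ ipad = ee c6 36.  K' ⊕ opad = 84 ac 5c.
Inner input = (K'⊕ipad) ∥ m = ee c6 36 ∥ 19 73 87 c0 f7.
Inner hash: sum = 238+198+54+25+115+135+192+247 = 1204 → 04 b4.
Outer input = (K'⊕opad) ∥ inner = 84 ac 5c ∥ 04 b4.
Outer hash (tag): sum = 132+172+92+4+180 = 580 → 02 44.

0244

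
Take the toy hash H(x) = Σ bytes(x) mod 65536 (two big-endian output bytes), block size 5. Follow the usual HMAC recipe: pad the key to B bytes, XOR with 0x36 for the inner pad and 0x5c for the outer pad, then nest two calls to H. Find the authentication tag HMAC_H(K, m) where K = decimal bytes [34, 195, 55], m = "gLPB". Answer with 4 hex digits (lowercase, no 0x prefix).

Key decimal bytes [34, 195, 55] = 22 c3 37 is 3 bytes ≤ B = 5; zero-pad to 5 bytes: K' = 22 c3 37 00 00.
K' ⊕ ipad = 14 f5 01 36 36.  K' ⊕ opad = 7e 9f 6b 5c 5c.
Inner input = (K'⊕ipad) ∥ m = 14 f5 01 36 36 ∥ 67 4c 50 42.
Inner hash: sum = 20+245+1+54+54+103+76+80+66 = 699 → 02 bb.
Outer input = (K'⊕opad) ∥ inner = 7e 9f 6b 5c 5c ∥ 02 bb.
Outer hash (tag): sum = 126+159+107+92+92+2+187 = 765 → 02 fd.

02fd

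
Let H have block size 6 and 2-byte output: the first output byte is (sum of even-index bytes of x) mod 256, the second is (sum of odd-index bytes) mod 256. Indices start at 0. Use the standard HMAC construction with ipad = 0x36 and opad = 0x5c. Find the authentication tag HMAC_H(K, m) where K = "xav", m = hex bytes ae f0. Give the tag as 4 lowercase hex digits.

1ca8

Key "xav" = 78 61 76 is 3 bytes ≤ B = 6; zero-pad to 6 bytes: K' = 78 61 76 00 00 00.
K' ⊕ ipad = 4e 57 40 36 36 36.  K' ⊕ opad = 24 3d 2a 5c 5c 5c.
Inner input = (K'⊕ipad) ∥ m = 4e 57 40 36 36 36 ∥ ae f0.
Inner hash: even-index sum = 370 mod 256 = 114; odd-index sum = 435 mod 256 = 179 → 72 b3.
Outer input = (K'⊕opad) ∥ inner = 24 3d 2a 5c 5c 5c ∥ 72 b3.
Outer hash (tag): even-index sum = 284 mod 256 = 28; odd-index sum = 424 mod 256 = 168 → 1c a8.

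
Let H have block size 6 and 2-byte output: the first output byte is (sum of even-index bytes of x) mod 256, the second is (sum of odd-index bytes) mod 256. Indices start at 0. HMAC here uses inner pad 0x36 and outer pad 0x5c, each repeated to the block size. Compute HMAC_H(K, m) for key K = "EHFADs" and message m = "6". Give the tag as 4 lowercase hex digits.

Key "EHFADs" = 45 48 46 41 44 73 is exactly B = 6 bytes: K' = 45 48 46 41 44 73.
K' ⊕ ipad = 73 7e 70 77 72 45.  K' ⊕ opad = 19 14 1a 1d 18 2f.
Inner input = (K'⊕ipad) ∥ m = 73 7e 70 77 72 45 ∥ 36.
Inner hash: even-index sum = 395 mod 256 = 139; odd-index sum = 314 mod 256 = 58 → 8b 3a.
Outer input = (K'⊕opad) ∥ inner = 19 14 1a 1d 18 2f ∥ 8b 3a.
Outer hash (tag): even-index sum = 214 mod 256 = 214; odd-index sum = 154 mod 256 = 154 → d6 9a.

d69a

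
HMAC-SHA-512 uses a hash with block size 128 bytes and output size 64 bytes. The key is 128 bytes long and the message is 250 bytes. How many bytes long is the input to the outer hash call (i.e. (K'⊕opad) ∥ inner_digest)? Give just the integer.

Key is 128 ≤ 128 bytes, zero-padded: |K'| = 128.
Outer input = (K'⊕opad) ∥ H(inner) → 128 + 64 = 192 bytes.

192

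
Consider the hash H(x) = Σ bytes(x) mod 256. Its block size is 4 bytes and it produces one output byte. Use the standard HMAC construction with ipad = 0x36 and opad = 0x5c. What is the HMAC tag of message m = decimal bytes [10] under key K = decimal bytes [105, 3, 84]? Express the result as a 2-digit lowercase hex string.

2e

Key decimal bytes [105, 3, 84] = 69 03 54 is 3 bytes ≤ B = 4; zero-pad to 4 bytes: K' = 69 03 54 00.
K' ⊕ ipad = 5f 35 62 36.  K' ⊕ opad = 35 5f 08 5c.
Inner input = (K'⊕ipad) ∥ m = 5f 35 62 36 ∥ 0a.
Inner hash: sum = 95+53+98+54+10 = 310; mod 256 = 54 → 36.
Outer input = (K'⊕opad) ∥ inner = 35 5f 08 5c ∥ 36.
Outer hash (tag): sum = 53+95+8+92+54 = 302; mod 256 = 46 → 2e.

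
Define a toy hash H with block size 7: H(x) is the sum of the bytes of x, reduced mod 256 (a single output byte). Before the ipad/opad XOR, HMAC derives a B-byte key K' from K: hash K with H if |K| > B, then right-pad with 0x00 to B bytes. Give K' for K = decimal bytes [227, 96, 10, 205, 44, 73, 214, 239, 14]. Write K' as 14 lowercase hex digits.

62000000000000

|K| = 9 > B = 7, so first hash the key.
H(K): sum = 227+96+10+205+44+73+214+239+14 = 1122; mod 256 = 98 → 62.
Zero-pad H(K) = 62 to 7 bytes: K' = 62 00 00 00 00 00 00.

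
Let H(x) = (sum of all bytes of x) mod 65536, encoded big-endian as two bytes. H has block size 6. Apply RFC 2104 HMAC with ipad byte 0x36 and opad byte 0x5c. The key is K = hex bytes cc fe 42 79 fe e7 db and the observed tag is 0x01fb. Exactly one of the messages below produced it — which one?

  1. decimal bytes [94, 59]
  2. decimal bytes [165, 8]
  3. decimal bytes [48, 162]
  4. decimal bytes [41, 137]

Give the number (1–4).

1

Key hex bytes cc fe 42 79 fe e7 db is 7 bytes > B = 6, so hash it first: H(key) = 05 45, then zero-pad to 6 bytes: K' = 05 45 00 00 00 00.
K' ⊕ ipad = 33 73 36 36 36 36; K' ⊕ opad = 59 19 5c 5c 5c 5c.
m1: inner = H(33 73 36 36 36 36 5e 3b) = 02 17; tag = H(59 19 5c 5c 5c 5c 02 17) = 01fb ← matches
m2: inner = H(33 73 36 36 36 36 a5 08) = 02 2b; tag = H(59 19 5c 5c 5c 5c 02 2b) = 020f
m3: inner = H(33 73 36 36 36 36 30 a2) = 02 50; tag = H(59 19 5c 5c 5c 5c 02 50) = 0234
m4: inner = H(33 73 36 36 36 36 29 89) = 02 30; tag = H(59 19 5c 5c 5c 5c 02 30) = 0214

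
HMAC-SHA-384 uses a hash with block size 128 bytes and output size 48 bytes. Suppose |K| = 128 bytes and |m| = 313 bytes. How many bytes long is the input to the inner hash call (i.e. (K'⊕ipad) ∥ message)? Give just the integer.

441

Key is 128 ≤ 128 bytes, zero-padded: |K'| = 128.
Inner input = (K'⊕ipad) ∥ m → 128 + 313 = 441 bytes.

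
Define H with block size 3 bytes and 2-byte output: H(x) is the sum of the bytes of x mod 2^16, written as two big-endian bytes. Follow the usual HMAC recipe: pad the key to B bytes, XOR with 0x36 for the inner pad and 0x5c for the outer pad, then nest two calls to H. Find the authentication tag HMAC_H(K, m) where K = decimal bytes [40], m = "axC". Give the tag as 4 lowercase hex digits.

Key decimal bytes [40] = 28 is 1 byte ≤ B = 3; zero-pad to 3 bytes: K' = 28 00 00.
K' ⊕ ipad = 1e 36 36.  K' ⊕ opad = 74 5c 5c.
Inner input = (K'⊕ipad) ∥ m = 1e 36 36 ∥ 61 78 43.
Inner hash: sum = 30+54+54+97+120+67 = 422 → 01 a6.
Outer input = (K'⊕opad) ∥ inner = 74 5c 5c ∥ 01 a6.
Outer hash (tag): sum = 116+92+92+1+166 = 467 → 01 d3.

01d3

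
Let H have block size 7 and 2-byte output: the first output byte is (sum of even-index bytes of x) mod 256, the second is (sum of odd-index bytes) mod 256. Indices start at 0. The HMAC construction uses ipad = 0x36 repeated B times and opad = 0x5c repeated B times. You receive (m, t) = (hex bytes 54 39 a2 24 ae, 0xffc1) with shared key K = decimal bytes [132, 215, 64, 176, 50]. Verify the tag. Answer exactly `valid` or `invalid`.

invalid

Key decimal bytes [132, 215, 64, 176, 50] = 84 d7 40 b0 32 is 5 bytes ≤ B = 7; zero-pad to 7 bytes: K' = 84 d7 40 b0 32 00 00.
K' ⊕ ipad = b2 e1 76 86 04 36 36; K' ⊕ opad = d8 8b 1c ec 6e 5c 5c.
Inner hash: even-index sum = 447 mod 256 = 191; odd-index sum = 833 mod 256 = 65 → bf 41.
Outer hash (recomputed tag): even-index sum = 511 mod 256 = 255; odd-index sum = 658 mod 256 = 146 → ff 92.
Recomputed tag = ff92; claimed = ffc1 → mismatch.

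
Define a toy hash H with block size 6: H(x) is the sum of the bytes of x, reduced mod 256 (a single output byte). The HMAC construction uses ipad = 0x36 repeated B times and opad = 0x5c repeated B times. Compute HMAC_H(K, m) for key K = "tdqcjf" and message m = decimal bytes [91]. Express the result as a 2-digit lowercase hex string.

73

Key "tdqcjf" = 74 64 71 63 6a 66 is exactly B = 6 bytes: K' = 74 64 71 63 6a 66.
K' ⊕ ipad = 42 52 47 55 5c 50.  K' ⊕ opad = 28 38 2d 3f 36 3a.
Inner input = (K'⊕ipad) ∥ m = 42 52 47 55 5c 50 ∥ 5b.
Inner hash: sum = 66+82+71+85+92+80+91 = 567; mod 256 = 55 → 37.
Outer input = (K'⊕opad) ∥ inner = 28 38 2d 3f 36 3a ∥ 37.
Outer hash (tag): sum = 40+56+45+63+54+58+55 = 371; mod 256 = 115 → 73.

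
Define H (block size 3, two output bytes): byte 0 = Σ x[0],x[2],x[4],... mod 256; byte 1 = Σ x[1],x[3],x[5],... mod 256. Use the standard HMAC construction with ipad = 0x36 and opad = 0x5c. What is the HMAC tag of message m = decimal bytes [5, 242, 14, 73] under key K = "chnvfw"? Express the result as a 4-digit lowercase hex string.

Key "chnvfw" = 63 68 6e 76 66 77 is 6 bytes > B = 3, so hash it first: H(key) = 37 55, then zero-pad to 3 bytes: K' = 37 55 00.
K' ⊕ ipad = 01 63 36.  K' ⊕ opad = 6b 09 5c.
Inner input = (K'⊕ipad) ∥ m = 01 63 36 ∥ 05 f2 0e 49.
Inner hash: even-index sum = 370 mod 256 = 114; odd-index sum = 118 mod 256 = 118 → 72 76.
Outer input = (K'⊕opad) ∥ inner = 6b 09 5c ∥ 72 76.
Outer hash (tag): even-index sum = 317 mod 256 = 61; odd-index sum = 123 mod 256 = 123 → 3d 7b.

3d7b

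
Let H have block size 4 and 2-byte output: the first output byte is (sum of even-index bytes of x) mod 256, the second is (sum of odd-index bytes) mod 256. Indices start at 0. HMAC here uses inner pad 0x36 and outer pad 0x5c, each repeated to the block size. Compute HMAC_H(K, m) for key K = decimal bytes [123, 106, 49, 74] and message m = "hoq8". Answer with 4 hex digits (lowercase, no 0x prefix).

c1cb

Key decimal bytes [123, 106, 49, 74] = 7b 6a 31 4a is exactly B = 4 bytes: K' = 7b 6a 31 4a.
K' ⊕ ipad = 4d 5c 07 7c.  K' ⊕ opad = 27 36 6d 16.
Inner input = (K'⊕ipad) ∥ m = 4d 5c 07 7c ∥ 68 6f 71 38.
Inner hash: even-index sum = 301 mod 256 = 45; odd-index sum = 383 mod 256 = 127 → 2d 7f.
Outer input = (K'⊕opad) ∥ inner = 27 36 6d 16 ∥ 2d 7f.
Outer hash (tag): even-index sum = 193 mod 256 = 193; odd-index sum = 203 mod 256 = 203 → c1 cb.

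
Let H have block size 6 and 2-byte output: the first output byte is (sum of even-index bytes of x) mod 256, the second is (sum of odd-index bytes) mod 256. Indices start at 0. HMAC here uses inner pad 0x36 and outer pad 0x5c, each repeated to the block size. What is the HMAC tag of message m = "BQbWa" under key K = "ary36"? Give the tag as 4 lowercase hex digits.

7720

Key "ary36" = 61 72 79 33 36 is 5 bytes ≤ B = 6; zero-pad to 6 bytes: K' = 61 72 79 33 36 00.
K' ⊕ ipad = 57 44 4f 05 00 36.  K' ⊕ opad = 3d 2e 25 6f 6a 5c.
Inner input = (K'⊕ipad) ∥ m = 57 44 4f 05 00 36 ∥ 42 51 62 57 61.
Inner hash: even-index sum = 427 mod 256 = 171; odd-index sum = 295 mod 256 = 39 → ab 27.
Outer input = (K'⊕opad) ∥ inner = 3d 2e 25 6f 6a 5c ∥ ab 27.
Outer hash (tag): even-index sum = 375 mod 256 = 119; odd-index sum = 288 mod 256 = 32 → 77 20.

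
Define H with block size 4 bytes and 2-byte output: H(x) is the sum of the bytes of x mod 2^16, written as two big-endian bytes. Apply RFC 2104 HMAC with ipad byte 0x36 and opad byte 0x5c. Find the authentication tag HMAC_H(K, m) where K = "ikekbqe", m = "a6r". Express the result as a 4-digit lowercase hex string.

Key "ikekbqe" = 69 6b 65 6b 62 71 65 is 7 bytes > B = 4, so hash it first: H(key) = 02 dc, then zero-pad to 4 bytes: K' = 02 dc 00 00.
K' ⊕ ipad = 34 ea 36 36.  K' ⊕ opad = 5e 80 5c 5c.
Inner input = (K'⊕ipad) ∥ m = 34 ea 36 36 ∥ 61 36 72.
Inner hash: sum = 52+234+54+54+97+54+114 = 659 → 02 93.
Outer input = (K'⊕opad) ∥ inner = 5e 80 5c 5c ∥ 02 93.
Outer hash (tag): sum = 94+128+92+92+2+147 = 555 → 02 2b.

022b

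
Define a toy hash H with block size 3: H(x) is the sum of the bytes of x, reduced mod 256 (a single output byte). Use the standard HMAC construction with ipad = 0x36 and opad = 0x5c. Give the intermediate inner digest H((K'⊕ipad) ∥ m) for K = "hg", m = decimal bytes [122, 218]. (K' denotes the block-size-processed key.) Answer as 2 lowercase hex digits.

39

Key "hg" = 68 67 is 2 bytes ≤ B = 3; zero-pad to 3 bytes: K' = 68 67 00.
K' ⊕ ipad = 5e 51 36.
Inner input = 5e 51 36 ∥ 7a da.
Inner hash: sum = 94+81+54+122+218 = 569; mod 256 = 57 → 39.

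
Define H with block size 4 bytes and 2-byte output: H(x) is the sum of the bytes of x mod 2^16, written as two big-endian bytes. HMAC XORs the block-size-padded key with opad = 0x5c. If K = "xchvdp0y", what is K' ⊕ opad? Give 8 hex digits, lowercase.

5f6a5c5c

Key "xchvdp0y" = 78 63 68 76 64 70 30 79 is 8 bytes > B = 4, so hash it first: H(key) = 03 36, then zero-pad to 4 bytes: K' = 03 36 00 00.
XOR each byte with 0x5c: 03⊕5c=5f, 36⊕5c=6a, 00⊕5c=5c, 00⊕5c=5c.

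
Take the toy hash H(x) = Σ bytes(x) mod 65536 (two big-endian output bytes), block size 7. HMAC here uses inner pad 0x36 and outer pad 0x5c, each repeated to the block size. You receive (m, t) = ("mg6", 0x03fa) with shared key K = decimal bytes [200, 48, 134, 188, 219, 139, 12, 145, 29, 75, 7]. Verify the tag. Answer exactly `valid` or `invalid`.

valid

Key decimal bytes [200, 48, 134, 188, 219, 139, 12, 145, 29, 75, 7] = c8 30 86 bc db 8b 0c 91 1d 4b 07 is 11 bytes > B = 7, so hash it first: H(key) = 04 ac, then zero-pad to 7 bytes: K' = 04 ac 00 00 00 00 00.
K' ⊕ ipad = 32 9a 36 36 36 36 36; K' ⊕ opad = 58 f0 5c 5c 5c 5c 5c.
Inner hash: sum = 50+154+54+54+54+54+54+109+103+54 = 740 → 02 e4.
Outer hash (recomputed tag): sum = 88+240+92+92+92+92+92+2+228 = 1018 → 03 fa.
Recomputed tag = 03fa; claimed = 03fa → match.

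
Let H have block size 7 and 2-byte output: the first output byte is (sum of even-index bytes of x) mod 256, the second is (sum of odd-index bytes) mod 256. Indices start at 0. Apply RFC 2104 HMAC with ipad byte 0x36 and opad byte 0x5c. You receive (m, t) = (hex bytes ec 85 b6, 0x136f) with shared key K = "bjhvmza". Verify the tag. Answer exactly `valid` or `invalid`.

Key "bjhvmza" = 62 6a 68 76 6d 7a 61 is exactly B = 7 bytes: K' = 62 6a 68 76 6d 7a 61.
K' ⊕ ipad = 54 5c 5e 40 5b 4c 57; K' ⊕ opad = 3e 36 34 2a 31 26 3d.
Inner hash: even-index sum = 489 mod 256 = 233; odd-index sum = 650 mod 256 = 138 → e9 8a.
Outer hash (recomputed tag): even-index sum = 362 mod 256 = 106; odd-index sum = 367 mod 256 = 111 → 6a 6f.
Recomputed tag = 6a6f; claimed = 136f → mismatch.

invalid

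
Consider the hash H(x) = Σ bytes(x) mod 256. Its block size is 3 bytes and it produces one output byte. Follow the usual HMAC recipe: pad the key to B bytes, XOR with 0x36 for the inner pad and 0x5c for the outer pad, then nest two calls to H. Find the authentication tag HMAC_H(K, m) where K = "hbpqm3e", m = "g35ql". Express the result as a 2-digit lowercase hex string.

42

Key "hbpqm3e" = 68 62 70 71 6d 33 65 is 7 bytes > B = 3, so hash it first: H(key) = b0, then zero-pad to 3 bytes: K' = b0 00 00.
K' ⊕ ipad = 86 36 36.  K' ⊕ opad = ec 5c 5c.
Inner input = (K'⊕ipad) ∥ m = 86 36 36 ∥ 67 33 35 71 6c.
Inner hash: sum = 134+54+54+103+51+53+113+108 = 670; mod 256 = 158 → 9e.
Outer input = (K'⊕opad) ∥ inner = ec 5c 5c ∥ 9e.
Outer hash (tag): sum = 236+92+92+158 = 578; mod 256 = 66 → 42.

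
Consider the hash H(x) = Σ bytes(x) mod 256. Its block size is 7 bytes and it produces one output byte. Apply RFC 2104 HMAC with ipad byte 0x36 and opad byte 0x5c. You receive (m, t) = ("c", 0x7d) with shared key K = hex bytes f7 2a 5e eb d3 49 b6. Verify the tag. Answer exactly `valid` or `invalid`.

invalid

Key hex bytes f7 2a 5e eb d3 49 b6 is exactly B = 7 bytes: K' = f7 2a 5e eb d3 49 b6.
K' ⊕ ipad = c1 1c 68 dd e5 7f 80; K' ⊕ opad = ab 76 02 b7 8f 15 ea.
Inner hash: sum = 193+28+104+221+229+127+128+99 = 1129; mod 256 = 105 → 69.
Outer hash (recomputed tag): sum = 171+118+2+183+143+21+234+105 = 977; mod 256 = 209 → d1.
Recomputed tag = d1; claimed = 7d → mismatch.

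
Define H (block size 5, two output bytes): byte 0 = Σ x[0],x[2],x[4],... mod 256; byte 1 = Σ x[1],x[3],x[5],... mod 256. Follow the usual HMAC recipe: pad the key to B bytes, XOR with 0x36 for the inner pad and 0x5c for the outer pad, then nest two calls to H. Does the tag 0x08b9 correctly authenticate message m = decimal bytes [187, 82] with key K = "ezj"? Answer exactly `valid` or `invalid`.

valid

Key "ezj" = 65 7a 6a is 3 bytes ≤ B = 5; zero-pad to 5 bytes: K' = 65 7a 6a 00 00.
K' ⊕ ipad = 53 4c 5c 36 36; K' ⊕ opad = 39 26 36 5c 5c.
Inner hash: even-index sum = 311 mod 256 = 55; odd-index sum = 317 mod 256 = 61 → 37 3d.
Outer hash (recomputed tag): even-index sum = 264 mod 256 = 8; odd-index sum = 185 mod 256 = 185 → 08 b9.
Recomputed tag = 08b9; claimed = 08b9 → match.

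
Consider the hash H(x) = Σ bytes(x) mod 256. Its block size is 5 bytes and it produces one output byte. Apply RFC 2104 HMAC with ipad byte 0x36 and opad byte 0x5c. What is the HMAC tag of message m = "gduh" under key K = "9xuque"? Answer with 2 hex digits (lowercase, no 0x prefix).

64

Key "9xuque" = 39 78 75 71 75 65 is 6 bytes > B = 5, so hash it first: H(key) = 71, then zero-pad to 5 bytes: K' = 71 00 00 00 00.
K' ⊕ ipad = 47 36 36 36 36.  K' ⊕ opad = 2d 5c 5c 5c 5c.
Inner input = (K'⊕ipad) ∥ m = 47 36 36 36 36 ∥ 67 64 75 68.
Inner hash: sum = 71+54+54+54+54+103+100+117+104 = 711; mod 256 = 199 → c7.
Outer input = (K'⊕opad) ∥ inner = 2d 5c 5c 5c 5c ∥ c7.
Outer hash (tag): sum = 45+92+92+92+92+199 = 612; mod 256 = 100 → 64.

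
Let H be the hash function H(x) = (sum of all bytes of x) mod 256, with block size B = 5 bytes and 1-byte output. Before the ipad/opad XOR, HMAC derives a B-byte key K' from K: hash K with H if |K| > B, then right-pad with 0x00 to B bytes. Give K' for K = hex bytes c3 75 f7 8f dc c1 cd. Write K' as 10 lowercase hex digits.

2800000000

|K| = 7 > B = 5, so first hash the key.
H(K): sum = 195+117+247+143+220+193+205 = 1320; mod 256 = 40 → 28.
Zero-pad H(K) = 28 to 5 bytes: K' = 28 00 00 00 00.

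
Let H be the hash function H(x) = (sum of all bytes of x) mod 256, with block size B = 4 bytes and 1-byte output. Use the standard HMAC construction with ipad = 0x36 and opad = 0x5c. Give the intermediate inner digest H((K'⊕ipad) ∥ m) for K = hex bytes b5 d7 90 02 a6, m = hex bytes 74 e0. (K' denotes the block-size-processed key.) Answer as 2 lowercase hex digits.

Key hex bytes b5 d7 90 02 a6 is 5 bytes > B = 4, so hash it first: H(key) = c4, then zero-pad to 4 bytes: K' = c4 00 00 00.
K' ⊕ ipad = f2 36 36 36.
Inner input = f2 36 36 36 ∥ 74 e0.
Inner hash: sum = 242+54+54+54+116+224 = 744; mod 256 = 232 → e8.

e8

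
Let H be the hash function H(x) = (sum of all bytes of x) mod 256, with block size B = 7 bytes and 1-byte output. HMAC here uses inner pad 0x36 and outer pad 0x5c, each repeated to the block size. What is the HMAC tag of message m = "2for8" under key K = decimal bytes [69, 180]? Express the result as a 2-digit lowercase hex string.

Key decimal bytes [69, 180] = 45 b4 is 2 bytes ≤ B = 7; zero-pad to 7 bytes: K' = 45 b4 00 00 00 00 00.
K' ⊕ ipad = 73 82 36 36 36 36 36.  K' ⊕ opad = 19 e8 5c 5c 5c 5c 5c.
Inner input = (K'⊕ipad) ∥ m = 73 82 36 36 36 36 36 ∥ 32 66 6f 72 38.
Inner hash: sum = 115+130+54+54+54+54+54+50+102+111+114+56 = 948; mod 256 = 180 → b4.
Outer input = (K'⊕opad) ∥ inner = 19 e8 5c 5c 5c 5c 5c ∥ b4.
Outer hash (tag): sum = 25+232+92+92+92+92+92+180 = 897; mod 256 = 129 → 81.

81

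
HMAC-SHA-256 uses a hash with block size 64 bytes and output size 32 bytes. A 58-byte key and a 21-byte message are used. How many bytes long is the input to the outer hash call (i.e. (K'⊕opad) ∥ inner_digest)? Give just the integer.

Key is 58 ≤ 64 bytes, zero-padded: |K'| = 64.
Outer input = (K'⊕opad) ∥ H(inner) → 64 + 32 = 96 bytes.

96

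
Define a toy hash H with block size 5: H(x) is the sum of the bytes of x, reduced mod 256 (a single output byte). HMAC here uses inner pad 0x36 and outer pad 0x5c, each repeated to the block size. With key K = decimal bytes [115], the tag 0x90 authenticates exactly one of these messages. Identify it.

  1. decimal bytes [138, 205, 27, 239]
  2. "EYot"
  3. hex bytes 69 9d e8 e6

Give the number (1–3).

Key decimal bytes [115] = 73 is 1 byte ≤ B = 5; zero-pad to 5 bytes: K' = 73 00 00 00 00.
K' ⊕ ipad = 45 36 36 36 36; K' ⊕ opad = 2f 5c 5c 5c 5c.
m1: inner = H(45 36 36 36 36 8a cd 1b ef) = 7e; tag = H(2f 5c 5c 5c 5c 7e) = 1d
m2: inner = H(45 36 36 36 36 45 59 6f 74) = 9e; tag = H(2f 5c 5c 5c 5c 9e) = 3d
m3: inner = H(45 36 36 36 36 69 9d e8 e6) = f1; tag = H(2f 5c 5c 5c 5c f1) = 90 ← matches

3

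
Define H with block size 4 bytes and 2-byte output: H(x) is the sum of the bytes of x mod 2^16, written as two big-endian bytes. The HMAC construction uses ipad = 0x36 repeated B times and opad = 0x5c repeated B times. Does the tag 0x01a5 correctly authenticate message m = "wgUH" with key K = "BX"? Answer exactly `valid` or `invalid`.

Key "BX" = 42 58 is 2 bytes ≤ B = 4; zero-pad to 4 bytes: K' = 42 58 00 00.
K' ⊕ ipad = 74 6e 36 36; K' ⊕ opad = 1e 04 5c 5c.
Inner hash: sum = 116+110+54+54+119+103+85+72 = 713 → 02 c9.
Outer hash (recomputed tag): sum = 30+4+92+92+2+201 = 421 → 01 a5.
Recomputed tag = 01a5; claimed = 01a5 → match.

valid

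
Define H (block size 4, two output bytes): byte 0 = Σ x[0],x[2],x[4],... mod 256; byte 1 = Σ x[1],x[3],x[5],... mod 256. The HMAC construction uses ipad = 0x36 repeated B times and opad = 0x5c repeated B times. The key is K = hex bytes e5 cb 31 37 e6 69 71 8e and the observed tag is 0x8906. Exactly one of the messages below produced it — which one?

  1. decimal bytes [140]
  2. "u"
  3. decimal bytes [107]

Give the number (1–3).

Key hex bytes e5 cb 31 37 e6 69 71 8e is 8 bytes > B = 4, so hash it first: H(key) = 6d f9, then zero-pad to 4 bytes: K' = 6d f9 00 00.
K' ⊕ ipad = 5b cf 36 36; K' ⊕ opad = 31 a5 5c 5c.
m1: inner = H(5b cf 36 36 8c) = 1d 05; tag = H(31 a5 5c 5c 1d 05) = aa06
m2: inner = H(5b cf 36 36 75) = 06 05; tag = H(31 a5 5c 5c 06 05) = 9306
m3: inner = H(5b cf 36 36 6b) = fc 05; tag = H(31 a5 5c 5c fc 05) = 8906 ← matches

3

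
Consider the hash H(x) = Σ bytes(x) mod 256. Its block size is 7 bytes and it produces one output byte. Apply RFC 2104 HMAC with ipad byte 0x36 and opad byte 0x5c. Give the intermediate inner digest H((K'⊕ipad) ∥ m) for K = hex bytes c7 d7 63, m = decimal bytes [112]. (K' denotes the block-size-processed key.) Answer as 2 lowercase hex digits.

Key hex bytes c7 d7 63 is 3 bytes ≤ B = 7; zero-pad to 7 bytes: K' = c7 d7 63 00 00 00 00.
K' ⊕ ipad = f1 e1 55 36 36 36 36.
Inner input = f1 e1 55 36 36 36 36 ∥ 70.
Inner hash: sum = 241+225+85+54+54+54+54+112 = 879; mod 256 = 111 → 6f.

6f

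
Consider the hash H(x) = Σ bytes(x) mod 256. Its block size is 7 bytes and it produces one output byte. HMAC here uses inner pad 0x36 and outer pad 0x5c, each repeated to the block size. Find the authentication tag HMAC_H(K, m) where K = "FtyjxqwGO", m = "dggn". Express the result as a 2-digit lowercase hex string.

Key "FtyjxqwGO" = 46 74 79 6a 78 71 77 47 4f is 9 bytes > B = 7, so hash it first: H(key) = 93, then zero-pad to 7 bytes: K' = 93 00 00 00 00 00 00.
K' ⊕ ipad = a5 36 36 36 36 36 36.  K' ⊕ opad = cf 5c 5c 5c 5c 5c 5c.
Inner input = (K'⊕ipad) ∥ m = a5 36 36 36 36 36 36 ∥ 64 67 67 6e.
Inner hash: sum = 165+54+54+54+54+54+54+100+103+103+110 = 905; mod 256 = 137 → 89.
Outer input = (K'⊕opad) ∥ inner = cf 5c 5c 5c 5c 5c 5c ∥ 89.
Outer hash (tag): sum = 207+92+92+92+92+92+92+137 = 896; mod 256 = 128 → 80.

80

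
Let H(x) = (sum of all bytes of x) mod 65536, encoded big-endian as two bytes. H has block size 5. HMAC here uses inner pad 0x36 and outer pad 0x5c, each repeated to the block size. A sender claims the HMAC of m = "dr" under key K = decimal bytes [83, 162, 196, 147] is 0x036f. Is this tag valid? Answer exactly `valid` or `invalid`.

Key decimal bytes [83, 162, 196, 147] = 53 a2 c4 93 is 4 bytes ≤ B = 5; zero-pad to 5 bytes: K' = 53 a2 c4 93 00.
K' ⊕ ipad = 65 94 f2 a5 36; K' ⊕ opad = 0f fe 98 cf 5c.
Inner hash: sum = 101+148+242+165+54+100+114 = 924 → 03 9c.
Outer hash (recomputed tag): sum = 15+254+152+207+92+3+156 = 879 → 03 6f.
Recomputed tag = 036f; claimed = 036f → match.

valid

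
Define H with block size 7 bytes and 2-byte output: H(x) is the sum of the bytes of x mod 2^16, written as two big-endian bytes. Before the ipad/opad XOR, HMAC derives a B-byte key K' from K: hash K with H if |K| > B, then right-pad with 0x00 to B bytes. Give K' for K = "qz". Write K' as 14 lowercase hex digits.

717a0000000000

Key "qz" = 71 7a is 2 bytes ≤ B = 7; zero-pad to 7 bytes: K' = 71 7a 00 00 00 00 00.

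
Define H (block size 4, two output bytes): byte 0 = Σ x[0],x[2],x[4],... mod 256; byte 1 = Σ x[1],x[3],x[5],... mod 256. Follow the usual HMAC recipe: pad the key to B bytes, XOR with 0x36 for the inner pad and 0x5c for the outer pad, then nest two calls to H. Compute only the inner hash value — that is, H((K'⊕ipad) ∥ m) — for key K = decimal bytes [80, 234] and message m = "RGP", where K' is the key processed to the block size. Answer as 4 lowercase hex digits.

3e59

Key decimal bytes [80, 234] = 50 ea is 2 bytes ≤ B = 4; zero-pad to 4 bytes: K' = 50 ea 00 00.
K' ⊕ ipad = 66 dc 36 36.
Inner input = 66 dc 36 36 ∥ 52 47 50.
Inner hash: even-index sum = 318 mod 256 = 62; odd-index sum = 345 mod 256 = 89 → 3e 59.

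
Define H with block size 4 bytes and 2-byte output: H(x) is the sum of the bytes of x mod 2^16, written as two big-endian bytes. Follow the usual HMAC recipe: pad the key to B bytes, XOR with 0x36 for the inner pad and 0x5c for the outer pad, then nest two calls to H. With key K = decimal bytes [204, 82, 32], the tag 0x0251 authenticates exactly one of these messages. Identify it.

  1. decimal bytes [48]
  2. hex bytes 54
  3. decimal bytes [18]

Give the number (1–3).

Key decimal bytes [204, 82, 32] = cc 52 20 is 3 bytes ≤ B = 4; zero-pad to 4 bytes: K' = cc 52 20 00.
K' ⊕ ipad = fa 64 16 36; K' ⊕ opad = 90 0e 7c 5c.
m1: inner = H(fa 64 16 36 30) = 01 da; tag = H(90 0e 7c 5c 01 da) = 0251 ← matches
m2: inner = H(fa 64 16 36 54) = 01 fe; tag = H(90 0e 7c 5c 01 fe) = 0275
m3: inner = H(fa 64 16 36 12) = 01 bc; tag = H(90 0e 7c 5c 01 bc) = 0233

1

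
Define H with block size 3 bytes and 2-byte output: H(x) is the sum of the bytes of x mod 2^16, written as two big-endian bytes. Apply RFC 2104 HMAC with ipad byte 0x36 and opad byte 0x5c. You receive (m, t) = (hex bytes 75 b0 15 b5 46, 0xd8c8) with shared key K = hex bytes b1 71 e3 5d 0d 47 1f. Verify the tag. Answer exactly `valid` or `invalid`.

invalid

Key hex bytes b1 71 e3 5d 0d 47 1f is 7 bytes > B = 3, so hash it first: H(key) = 02 d5, then zero-pad to 3 bytes: K' = 02 d5 00.
K' ⊕ ipad = 34 e3 36; K' ⊕ opad = 5e 89 5c.
Inner hash: sum = 52+227+54+117+176+21+181+70 = 898 → 03 82.
Outer hash (recomputed tag): sum = 94+137+92+3+130 = 456 → 01 c8.
Recomputed tag = 01c8; claimed = d8c8 → mismatch.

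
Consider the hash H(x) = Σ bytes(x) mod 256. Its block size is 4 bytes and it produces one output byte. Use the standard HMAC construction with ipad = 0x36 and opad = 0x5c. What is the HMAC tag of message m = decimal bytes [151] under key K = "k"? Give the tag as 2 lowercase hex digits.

e1

Key "k" = 6b is 1 byte ≤ B = 4; zero-pad to 4 bytes: K' = 6b 00 00 00.
K' ⊕ ipad = 5d 36 36 36.  K' ⊕ opad = 37 5c 5c 5c.
Inner input = (K'⊕ipad) ∥ m = 5d 36 36 36 ∥ 97.
Inner hash: sum = 93+54+54+54+151 = 406; mod 256 = 150 → 96.
Outer input = (K'⊕opad) ∥ inner = 37 5c 5c 5c ∥ 96.
Outer hash (tag): sum = 55+92+92+92+150 = 481; mod 256 = 225 → e1.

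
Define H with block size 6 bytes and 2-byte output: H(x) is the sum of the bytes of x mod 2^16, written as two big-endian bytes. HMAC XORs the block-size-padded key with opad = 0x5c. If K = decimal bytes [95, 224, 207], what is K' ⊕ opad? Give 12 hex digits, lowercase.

Key decimal bytes [95, 224, 207] = 5f e0 cf is 3 bytes ≤ B = 6; zero-pad to 6 bytes: K' = 5f e0 cf 00 00 00.
XOR each byte with 0x5c: 5f⊕5c=03, e0⊕5c=bc, cf⊕5c=93, 00⊕5c=5c, 00⊕5c=5c, 00⊕5c=5c.

03bc935c5c5c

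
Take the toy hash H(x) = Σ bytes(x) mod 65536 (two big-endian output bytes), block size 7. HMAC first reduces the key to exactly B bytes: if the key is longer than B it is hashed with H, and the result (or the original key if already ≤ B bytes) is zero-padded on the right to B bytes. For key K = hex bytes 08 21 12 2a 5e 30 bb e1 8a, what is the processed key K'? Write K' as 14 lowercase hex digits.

03190000000000

|K| = 9 > B = 7, so first hash the key.
H(K): sum = 8+33+18+42+94+48+187+225+138 = 793 → 03 19.
Zero-pad H(K) = 03 19 to 7 bytes: K' = 03 19 00 00 00 00 00.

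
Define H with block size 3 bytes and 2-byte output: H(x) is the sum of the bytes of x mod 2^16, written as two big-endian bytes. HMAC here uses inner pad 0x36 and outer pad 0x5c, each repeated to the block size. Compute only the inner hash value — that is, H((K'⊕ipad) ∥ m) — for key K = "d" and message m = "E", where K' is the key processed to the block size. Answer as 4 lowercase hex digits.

0103

Key "d" = 64 is 1 byte ≤ B = 3; zero-pad to 3 bytes: K' = 64 00 00.
K' ⊕ ipad = 52 36 36.
Inner input = 52 36 36 ∥ 45.
Inner hash: sum = 82+54+54+69 = 259 → 01 03.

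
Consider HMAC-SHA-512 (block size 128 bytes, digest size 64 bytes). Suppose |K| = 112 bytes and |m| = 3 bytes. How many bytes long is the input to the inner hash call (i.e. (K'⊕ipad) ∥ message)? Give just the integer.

131

Key is 112 ≤ 128 bytes, zero-padded: |K'| = 128.
Inner input = (K'⊕ipad) ∥ m → 128 + 3 = 131 bytes.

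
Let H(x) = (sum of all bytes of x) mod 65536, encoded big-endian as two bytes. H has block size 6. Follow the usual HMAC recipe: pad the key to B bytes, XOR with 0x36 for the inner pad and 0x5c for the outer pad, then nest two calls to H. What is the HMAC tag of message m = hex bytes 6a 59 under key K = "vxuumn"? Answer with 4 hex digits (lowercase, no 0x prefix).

Key "vxuumn" = 76 78 75 75 6d 6e is exactly B = 6 bytes: K' = 76 78 75 75 6d 6e.
K' ⊕ ipad = 40 4e 43 43 5b 58.  K' ⊕ opad = 2a 24 29 29 31 32.
Inner input = (K'⊕ipad) ∥ m = 40 4e 43 43 5b 58 ∥ 6a 59.
Inner hash: sum = 64+78+67+67+91+88+106+89 = 650 → 02 8a.
Outer input = (K'⊕opad) ∥ inner = 2a 24 29 29 31 32 ∥ 02 8a.
Outer hash (tag): sum = 42+36+41+41+49+50+2+138 = 399 → 01 8f.

018f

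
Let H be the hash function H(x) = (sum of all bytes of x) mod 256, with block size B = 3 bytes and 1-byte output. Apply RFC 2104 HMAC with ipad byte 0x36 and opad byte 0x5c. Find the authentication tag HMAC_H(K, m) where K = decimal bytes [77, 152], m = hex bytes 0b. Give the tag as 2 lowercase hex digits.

9b

Key decimal bytes [77, 152] = 4d 98 is 2 bytes ≤ B = 3; zero-pad to 3 bytes: K' = 4d 98 00.
K' ⊕ ipad = 7b ae 36.  K' ⊕ opad = 11 c4 5c.
Inner input = (K'⊕ipad) ∥ m = 7b ae 36 ∥ 0b.
Inner hash: sum = 123+174+54+11 = 362; mod 256 = 106 → 6a.
Outer input = (K'⊕opad) ∥ inner = 11 c4 5c ∥ 6a.
Outer hash (tag): sum = 17+196+92+106 = 411; mod 256 = 155 → 9b.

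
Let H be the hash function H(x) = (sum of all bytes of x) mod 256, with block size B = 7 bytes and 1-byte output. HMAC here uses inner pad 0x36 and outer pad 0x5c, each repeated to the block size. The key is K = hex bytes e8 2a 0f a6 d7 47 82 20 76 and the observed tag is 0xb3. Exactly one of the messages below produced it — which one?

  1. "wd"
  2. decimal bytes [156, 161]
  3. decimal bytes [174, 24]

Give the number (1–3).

Key hex bytes e8 2a 0f a6 d7 47 82 20 76 is 9 bytes > B = 7, so hash it first: H(key) = fd, then zero-pad to 7 bytes: K' = fd 00 00 00 00 00 00.
K' ⊕ ipad = cb 36 36 36 36 36 36; K' ⊕ opad = a1 5c 5c 5c 5c 5c 5c.
m1: inner = H(cb 36 36 36 36 36 36 77 64) = ea; tag = H(a1 5c 5c 5c 5c 5c 5c ea) = b3 ← matches
m2: inner = H(cb 36 36 36 36 36 36 9c a1) = 4c; tag = H(a1 5c 5c 5c 5c 5c 5c 4c) = 15
m3: inner = H(cb 36 36 36 36 36 36 ae 18) = d5; tag = H(a1 5c 5c 5c 5c 5c 5c d5) = 9e

1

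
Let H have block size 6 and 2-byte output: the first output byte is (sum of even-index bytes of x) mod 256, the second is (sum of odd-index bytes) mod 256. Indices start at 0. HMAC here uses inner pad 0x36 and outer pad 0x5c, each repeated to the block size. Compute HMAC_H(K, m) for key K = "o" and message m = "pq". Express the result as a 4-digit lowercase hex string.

Key "o" = 6f is 1 byte ≤ B = 6; zero-pad to 6 bytes: K' = 6f 00 00 00 00 00.
K' ⊕ ipad = 59 36 36 36 36 36.  K' ⊕ opad = 33 5c 5c 5c 5c 5c.
Inner input = (K'⊕ipad) ∥ m = 59 36 36 36 36 36 ∥ 70 71.
Inner hash: even-index sum = 309 mod 256 = 53; odd-index sum = 275 mod 256 = 19 → 35 13.
Outer input = (K'⊕opad) ∥ inner = 33 5c 5c 5c 5c 5c ∥ 35 13.
Outer hash (tag): even-index sum = 288 mod 256 = 32; odd-index sum = 295 mod 256 = 39 → 20 27.

2027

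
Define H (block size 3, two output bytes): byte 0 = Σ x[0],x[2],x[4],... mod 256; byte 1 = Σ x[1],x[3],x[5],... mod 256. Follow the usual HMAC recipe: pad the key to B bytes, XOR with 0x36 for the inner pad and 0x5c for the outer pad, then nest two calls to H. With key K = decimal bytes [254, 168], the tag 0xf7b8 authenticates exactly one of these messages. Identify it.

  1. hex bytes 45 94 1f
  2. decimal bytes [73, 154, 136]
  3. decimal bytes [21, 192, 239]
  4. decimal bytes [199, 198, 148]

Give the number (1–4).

Key decimal bytes [254, 168] = fe a8 is 2 bytes ≤ B = 3; zero-pad to 3 bytes: K' = fe a8 00.
K' ⊕ ipad = c8 9e 36; K' ⊕ opad = a2 f4 5c.
m1: inner = H(c8 9e 36 45 94 1f) = 92 02; tag = H(a2 f4 5c 92 02) = 0086
m2: inner = H(c8 9e 36 49 9a 88) = 98 6f; tag = H(a2 f4 5c 98 6f) = 6d8c
m3: inner = H(c8 9e 36 15 c0 ef) = be a2; tag = H(a2 f4 5c be a2) = a0b2
m4: inner = H(c8 9e 36 c7 c6 94) = c4 f9; tag = H(a2 f4 5c c4 f9) = f7b8 ← matches

4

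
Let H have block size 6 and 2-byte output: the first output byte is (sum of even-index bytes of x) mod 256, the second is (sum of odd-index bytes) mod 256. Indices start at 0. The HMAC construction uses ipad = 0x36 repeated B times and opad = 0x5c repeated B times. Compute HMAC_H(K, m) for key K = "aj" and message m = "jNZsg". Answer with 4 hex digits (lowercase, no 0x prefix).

e377

Key "aj" = 61 6a is 2 bytes ≤ B = 6; zero-pad to 6 bytes: K' = 61 6a 00 00 00 00.
K' ⊕ ipad = 57 5c 36 36 36 36.  K' ⊕ opad = 3d 36 5c 5c 5c 5c.
Inner input = (K'⊕ipad) ∥ m = 57 5c 36 36 36 36 ∥ 6a 4e 5a 73 67.
Inner hash: even-index sum = 494 mod 256 = 238; odd-index sum = 393 mod 256 = 137 → ee 89.
Outer input = (K'⊕opad) ∥ inner = 3d 36 5c 5c 5c 5c ∥ ee 89.
Outer hash (tag): even-index sum = 483 mod 256 = 227; odd-index sum = 375 mod 256 = 119 → e3 77.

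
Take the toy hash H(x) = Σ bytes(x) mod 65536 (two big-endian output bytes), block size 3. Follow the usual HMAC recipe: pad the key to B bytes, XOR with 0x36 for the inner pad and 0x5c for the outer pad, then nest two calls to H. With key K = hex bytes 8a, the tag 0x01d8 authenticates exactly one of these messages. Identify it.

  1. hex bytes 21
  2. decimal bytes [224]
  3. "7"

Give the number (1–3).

1

Key hex bytes 8a is 1 byte ≤ B = 3; zero-pad to 3 bytes: K' = 8a 00 00.
K' ⊕ ipad = bc 36 36; K' ⊕ opad = d6 5c 5c.
m1: inner = H(bc 36 36 21) = 01 49; tag = H(d6 5c 5c 01 49) = 01d8 ← matches
m2: inner = H(bc 36 36 e0) = 02 08; tag = H(d6 5c 5c 02 08) = 0198
m3: inner = H(bc 36 36 37) = 01 5f; tag = H(d6 5c 5c 01 5f) = 01ee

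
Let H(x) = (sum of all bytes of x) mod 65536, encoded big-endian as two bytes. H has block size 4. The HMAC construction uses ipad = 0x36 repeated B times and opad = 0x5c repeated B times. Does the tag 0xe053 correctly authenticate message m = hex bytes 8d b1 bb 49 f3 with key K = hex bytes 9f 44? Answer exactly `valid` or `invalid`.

Key hex bytes 9f 44 is 2 bytes ≤ B = 4; zero-pad to 4 bytes: K' = 9f 44 00 00.
K' ⊕ ipad = a9 72 36 36; K' ⊕ opad = c3 18 5c 5c.
Inner hash: sum = 169+114+54+54+141+177+187+73+243 = 1212 → 04 bc.
Outer hash (recomputed tag): sum = 195+24+92+92+4+188 = 595 → 02 53.
Recomputed tag = 0253; claimed = e053 → mismatch.

invalid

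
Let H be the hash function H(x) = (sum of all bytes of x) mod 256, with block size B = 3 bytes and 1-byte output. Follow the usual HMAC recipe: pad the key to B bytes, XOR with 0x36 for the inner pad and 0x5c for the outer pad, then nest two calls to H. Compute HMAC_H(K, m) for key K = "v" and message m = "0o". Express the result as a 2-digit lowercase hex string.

2d

Key "v" = 76 is 1 byte ≤ B = 3; zero-pad to 3 bytes: K' = 76 00 00.
K' ⊕ ipad = 40 36 36.  K' ⊕ opad = 2a 5c 5c.
Inner input = (K'⊕ipad) ∥ m = 40 36 36 ∥ 30 6f.
Inner hash: sum = 64+54+54+48+111 = 331; mod 256 = 75 → 4b.
Outer input = (K'⊕opad) ∥ inner = 2a 5c 5c ∥ 4b.
Outer hash (tag): sum = 42+92+92+75 = 301; mod 256 = 45 → 2d.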